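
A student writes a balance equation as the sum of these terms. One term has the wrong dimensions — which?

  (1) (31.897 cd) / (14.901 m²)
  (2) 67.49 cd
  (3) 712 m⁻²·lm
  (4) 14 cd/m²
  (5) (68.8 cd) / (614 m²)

Reduce each to base SI dimensions:
  (1) [cd] / [m²] = m⁻²·cd
  (2) cd
  (3) lm·m⁻² = cd·m⁻² = m⁻²·cd
  (4) cd·m⁻² = m⁻²·cd
  (5) [cd] / [m²] = m⁻²·cd
All reduce to m⁻²·cd except (2), which is cd.

(2)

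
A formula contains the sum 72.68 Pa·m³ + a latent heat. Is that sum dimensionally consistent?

No

Work out the base dimensions of each:
  72.68 Pa·m³:  Pa·m³ = N·m⁻²·m³ = kg·m²·s⁻²
  a latent heat:  [latent heat] = m²·s⁻²
kg·m²·s⁻² ≠ m²·s⁻², so they cannot be added.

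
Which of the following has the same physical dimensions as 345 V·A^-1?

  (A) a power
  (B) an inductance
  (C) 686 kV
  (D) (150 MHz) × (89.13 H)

(D)

Reference: V·A⁻¹ = J·C⁻¹·A⁻¹ = kg·m²·s⁻³·A⁻².
Each option:
  (A) [power] = kg·m²·s⁻³
  (B) [inductance] = kg·m²·s⁻²·A⁻²
  (C) V = J·C⁻¹ = kg·m²·s⁻³·A⁻¹
  (D) [s⁻¹] · [kg·m²·s⁻²·A⁻²] = kg·m²·s⁻³·A⁻²  ← same
Only (D) matches kg·m²·s⁻³·A⁻².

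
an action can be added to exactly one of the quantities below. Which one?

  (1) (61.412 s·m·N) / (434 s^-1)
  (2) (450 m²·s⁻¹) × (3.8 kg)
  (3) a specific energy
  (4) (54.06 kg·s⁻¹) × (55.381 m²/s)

Reference: [action] = kg·m²·s⁻¹.
Each option:
  (1) [kg·m²·s⁻¹] / [s⁻¹] = kg·m²
  (2) [m²·s⁻¹] · [kg] = kg·m²·s⁻¹  ← same
  (3) [specific energy] = m²·s⁻²
  (4) [kg·s⁻¹] · [m²·s⁻¹] = kg·m²·s⁻²
Only (2) matches kg·m²·s⁻¹.

(2)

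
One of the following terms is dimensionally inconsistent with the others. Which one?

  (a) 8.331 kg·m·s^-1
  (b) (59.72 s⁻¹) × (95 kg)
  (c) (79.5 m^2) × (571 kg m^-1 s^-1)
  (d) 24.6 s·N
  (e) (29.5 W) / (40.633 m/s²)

Reduce each to base SI dimensions:
  (a) kg·m·s⁻¹
  (b) [s⁻¹] · [kg] = kg·s⁻¹
  (c) [m²] · [kg·m⁻¹·s⁻¹] = kg·m·s⁻¹
  (d) N·s = kg·m·s⁻²·s = kg·m·s⁻¹
  (e) [kg·m²·s⁻³] / [m·s⁻²] = kg·m·s⁻¹
All reduce to kg·m·s⁻¹ except (b), which is kg·s⁻¹.

(b)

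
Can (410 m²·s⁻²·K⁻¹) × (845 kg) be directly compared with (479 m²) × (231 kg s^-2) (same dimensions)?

No

Dimensions:
  (410 m²·s⁻²·K⁻¹) × (845 kg):  [m²·s⁻²·K⁻¹] · [kg] = kg·m²·s⁻²·K⁻¹
  (479 m²) × (231 kg s^-2):  [m²] · [kg·s⁻²] = kg·m²·s⁻²
kg·m²·s⁻²·K⁻¹ ≠ kg·m²·s⁻², so they cannot be added.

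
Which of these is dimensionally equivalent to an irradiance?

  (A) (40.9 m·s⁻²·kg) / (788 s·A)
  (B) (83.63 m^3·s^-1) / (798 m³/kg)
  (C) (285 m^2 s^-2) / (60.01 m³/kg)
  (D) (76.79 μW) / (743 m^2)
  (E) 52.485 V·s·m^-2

Reference: [irradiance] = kg·s⁻³.
Each option:
  (A) [kg·m·s⁻²] / [s·A] = kg·m·s⁻³·A⁻¹
  (B) [m³·s⁻¹] / [kg⁻¹·m³] = kg·s⁻¹
  (C) [m²·s⁻²] / [kg⁻¹·m³] = kg·m⁻¹·s⁻²
  (D) [kg·m²·s⁻³] / [m²] = kg·s⁻³  ← same
  (E) V·s·m⁻² = J·C⁻¹·s·m⁻² = kg·s⁻²·A⁻¹
Only (D) matches kg·s⁻³.

(D)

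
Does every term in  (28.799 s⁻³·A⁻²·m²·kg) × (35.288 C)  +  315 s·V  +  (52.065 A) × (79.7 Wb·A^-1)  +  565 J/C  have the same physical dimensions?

Expand each in SI base units:
  (28.799 s⁻³·A⁻²·m²·kg) × (35.288 C):  [kg·m²·s⁻³·A⁻²] · [s·A] = kg·m²·s⁻²·A⁻¹
  315 s·V:  V·s = J·C⁻¹·s = kg·m²·s⁻²·A⁻¹
  (52.065 A) × (79.7 Wb·A^-1):  [A] · [kg·m²·s⁻²·A⁻²] = kg·m²·s⁻²·A⁻¹
  565 J/C:  J·C⁻¹ = N·m·(s·A)⁻¹ = kg·m²·s⁻³·A⁻¹
The terms do not share a single dimension (kg·m²·s⁻²·A⁻¹ vs kg·m²·s⁻³·A⁻¹).

No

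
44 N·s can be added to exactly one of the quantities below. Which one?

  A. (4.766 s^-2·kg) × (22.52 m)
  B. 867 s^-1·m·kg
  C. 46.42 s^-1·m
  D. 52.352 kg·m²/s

Reference: N·s = kg·m·s⁻²·s = kg·m·s⁻¹.
Each option:
  A. [kg·s⁻²] · [m] = kg·m·s⁻²
  B. kg·m·s⁻¹  ← same
  C. m·s⁻¹
  D. kg·m²·s⁻¹
Only B. matches kg·m·s⁻¹.

B.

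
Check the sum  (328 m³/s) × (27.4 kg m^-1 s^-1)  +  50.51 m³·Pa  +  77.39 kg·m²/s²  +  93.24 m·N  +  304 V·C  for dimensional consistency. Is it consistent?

Dimensions:
  (328 m³/s) × (27.4 kg m^-1 s^-1):  [m³·s⁻¹] · [kg·m⁻¹·s⁻¹] = kg·m²·s⁻²
  50.51 m³·Pa:  Pa·m³ = N·m⁻²·m³ = kg·m²·s⁻²
  77.39 kg·m²/s²:  kg·m²·s⁻²
  93.24 m·N:  N·m = kg·m·s⁻²·m = kg·m²·s⁻²
  304 V·C:  C·V = s·A·J·C⁻¹ = kg·m²·s⁻²
Every term reduces to kg·m²·s⁻².

Yes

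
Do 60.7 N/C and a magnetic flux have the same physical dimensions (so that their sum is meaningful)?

No

In SI base units:
  60.7 N/C:  N·C⁻¹ = kg·m·s⁻²·(s·A)⁻¹ = kg·m·s⁻³·A⁻¹
  a magnetic flux:  [magnetic flux] = kg·m²·s⁻²·A⁻¹
kg·m·s⁻³·A⁻¹ ≠ kg·m²·s⁻²·A⁻¹, so they cannot be added.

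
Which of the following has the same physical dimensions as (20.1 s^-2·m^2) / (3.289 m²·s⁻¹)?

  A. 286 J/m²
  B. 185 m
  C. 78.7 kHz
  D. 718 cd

C.

Reference: [m²·s⁻²] / [m²·s⁻¹] = s⁻¹.
Each option:
  A. J·m⁻² = N·m·m⁻² = kg·s⁻²
  B. m
  C. Hz = s⁻¹  ← same
  D. cd
Only C. matches s⁻¹.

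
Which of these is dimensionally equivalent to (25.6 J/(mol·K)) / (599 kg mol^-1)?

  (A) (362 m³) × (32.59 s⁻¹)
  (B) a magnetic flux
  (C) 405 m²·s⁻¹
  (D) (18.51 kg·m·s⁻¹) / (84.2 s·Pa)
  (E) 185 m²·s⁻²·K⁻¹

Reference: [kg·m²·s⁻²·K⁻¹·mol⁻¹] / [kg·mol⁻¹] = m²·s⁻²·K⁻¹.
Each option:
  (A) [m³] · [s⁻¹] = m³·s⁻¹
  (B) [magnetic flux] = kg·m²·s⁻²·A⁻¹
  (C) m²·s⁻¹
  (D) [kg·m·s⁻¹] / [kg·m⁻¹·s⁻¹] = m²
  (E) m²·s⁻²·K⁻¹  ← same
Only (E) matches m²·s⁻²·K⁻¹.

(E)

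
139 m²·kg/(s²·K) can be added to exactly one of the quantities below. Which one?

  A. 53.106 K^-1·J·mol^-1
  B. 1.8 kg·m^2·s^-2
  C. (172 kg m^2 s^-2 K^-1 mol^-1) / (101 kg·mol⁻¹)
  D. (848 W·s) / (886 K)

Reference: kg·m²·s⁻²·K⁻¹.
Each option:
  A. J·mol⁻¹·K⁻¹ = N·m·mol⁻¹·K⁻¹ = kg·m²·s⁻²·K⁻¹·mol⁻¹
  B. kg·m²·s⁻²
  C. [kg·m²·s⁻²·K⁻¹·mol⁻¹] / [kg·mol⁻¹] = m²·s⁻²·K⁻¹
  D. [kg·m²·s⁻²] / [K] = kg·m²·s⁻²·K⁻¹  ← same
Only D. matches kg·m²·s⁻²·K⁻¹.

D.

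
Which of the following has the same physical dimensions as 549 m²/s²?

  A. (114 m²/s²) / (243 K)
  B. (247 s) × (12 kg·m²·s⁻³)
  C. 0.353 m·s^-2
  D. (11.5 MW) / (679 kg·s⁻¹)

D.

Reference: m²·s⁻².
Each option:
  A. [m²·s⁻²] / [K] = m²·s⁻²·K⁻¹
  B. [s] · [kg·m²·s⁻³] = kg·m²·s⁻²
  C. m·s⁻²
  D. [kg·m²·s⁻³] / [kg·s⁻¹] = m²·s⁻²  ← same
Only D. matches m²·s⁻².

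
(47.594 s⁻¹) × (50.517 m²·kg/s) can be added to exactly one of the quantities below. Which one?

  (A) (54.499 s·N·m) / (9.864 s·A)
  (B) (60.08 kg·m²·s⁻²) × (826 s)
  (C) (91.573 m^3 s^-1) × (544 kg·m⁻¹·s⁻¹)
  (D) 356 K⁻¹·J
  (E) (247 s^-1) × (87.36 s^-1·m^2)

Reference: [s⁻¹] · [kg·m²·s⁻¹] = kg·m²·s⁻².
Each option:
  (A) [kg·m²·s⁻¹] / [s·A] = kg·m²·s⁻²·A⁻¹
  (B) [kg·m²·s⁻²] · [s] = kg·m²·s⁻¹
  (C) [m³·s⁻¹] · [kg·m⁻¹·s⁻¹] = kg·m²·s⁻²  ← same
  (D) J·K⁻¹ = N·m·K⁻¹ = kg·m²·s⁻²·K⁻¹
  (E) [s⁻¹] · [m²·s⁻¹] = m²·s⁻²
Only (C) matches kg·m²·s⁻².

(C)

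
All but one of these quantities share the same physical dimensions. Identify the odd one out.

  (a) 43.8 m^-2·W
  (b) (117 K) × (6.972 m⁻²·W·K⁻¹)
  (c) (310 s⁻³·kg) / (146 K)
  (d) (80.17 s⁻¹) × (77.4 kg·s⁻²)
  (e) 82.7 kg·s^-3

Work out the base dimensions of each:
  (a) W·m⁻² = J·s⁻¹·m⁻² = kg·s⁻³
  (b) [K] · [kg·s⁻³·K⁻¹] = kg·s⁻³
  (c) [kg·s⁻³] / [K] = kg·s⁻³·K⁻¹
  (d) [s⁻¹] · [kg·s⁻²] = kg·s⁻³
  (e) kg·s⁻³
All reduce to kg·s⁻³ except (c), which is kg·s⁻³·K⁻¹.

(c)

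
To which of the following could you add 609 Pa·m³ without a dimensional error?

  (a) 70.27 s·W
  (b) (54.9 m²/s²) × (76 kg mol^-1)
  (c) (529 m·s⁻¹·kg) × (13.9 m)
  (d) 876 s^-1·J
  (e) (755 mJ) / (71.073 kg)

(a)

Reference: Pa·m³ = N·m⁻²·m³ = kg·m²·s⁻².
Each option:
  (a) W·s = J·s⁻¹·s = kg·m²·s⁻²  ← same
  (b) [m²·s⁻²] · [kg·mol⁻¹] = kg·m²·s⁻²·mol⁻¹
  (c) [kg·m·s⁻¹] · [m] = kg·m²·s⁻¹
  (d) J·s⁻¹ = N·m·s⁻¹ = kg·m²·s⁻³
  (e) [kg·m²·s⁻²] / [kg] = m²·s⁻²
Only (a) matches kg·m²·s⁻².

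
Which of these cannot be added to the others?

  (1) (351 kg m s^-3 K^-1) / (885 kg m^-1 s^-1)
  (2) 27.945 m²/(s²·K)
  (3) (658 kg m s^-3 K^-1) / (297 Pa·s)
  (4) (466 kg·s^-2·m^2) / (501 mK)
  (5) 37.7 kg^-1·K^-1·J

Reduce each to base SI dimensions:
  (1) [kg·m·s⁻³·K⁻¹] / [kg·m⁻¹·s⁻¹] = m²·s⁻²·K⁻¹
  (2) m²·s⁻²·K⁻¹
  (3) [kg·m·s⁻³·K⁻¹] / [kg·m⁻¹·s⁻¹] = m²·s⁻²·K⁻¹
  (4) [kg·m²·s⁻²] / [K] = kg·m²·s⁻²·K⁻¹
  (5) J·kg⁻¹·K⁻¹ = N·m·kg⁻¹·K⁻¹ = m²·s⁻²·K⁻¹
All reduce to m²·s⁻²·K⁻¹ except (4), which is kg·m²·s⁻²·K⁻¹.

(4)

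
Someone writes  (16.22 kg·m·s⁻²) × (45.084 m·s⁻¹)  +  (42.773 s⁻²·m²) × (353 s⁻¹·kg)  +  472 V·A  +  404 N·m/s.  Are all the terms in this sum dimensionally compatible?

Yes

Work out the base dimensions of each:
  (16.22 kg·m·s⁻²) × (45.084 m·s⁻¹):  [kg·m·s⁻²] · [m·s⁻¹] = kg·m²·s⁻³
  (42.773 s⁻²·m²) × (353 s⁻¹·kg):  [m²·s⁻²] · [kg·s⁻¹] = kg·m²·s⁻³
  472 V·A:  V·A = J·C⁻¹·A = kg·m²·s⁻³
  404 N·m/s:  N·m·s⁻¹ = kg·m·s⁻²·m·s⁻¹ = kg·m²·s⁻³
Every term reduces to kg·m²·s⁻³.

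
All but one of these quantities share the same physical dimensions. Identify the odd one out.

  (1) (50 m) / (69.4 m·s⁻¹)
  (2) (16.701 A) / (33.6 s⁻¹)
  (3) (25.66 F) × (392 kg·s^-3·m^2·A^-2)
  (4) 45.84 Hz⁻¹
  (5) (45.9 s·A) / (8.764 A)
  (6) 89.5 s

Dimensions:
  (1) [m] / [m·s⁻¹] = s
  (2) [A] / [s⁻¹] = s·A
  (3) [kg⁻¹·m⁻²·s⁴·A²] · [kg·m²·s⁻³·A⁻²] = s
  (4) Hz⁻¹ = (s⁻¹)⁻¹ = s
  (5) [s·A] / [A] = s
  (6) s
All reduce to s except (2), which is s·A.

(2)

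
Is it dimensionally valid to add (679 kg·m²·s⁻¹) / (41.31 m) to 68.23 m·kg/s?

Reduce each to base SI dimensions:
  (679 kg·m²·s⁻¹) / (41.31 m):  [kg·m²·s⁻¹] / [m] = kg·m·s⁻¹
  68.23 m·kg/s:  kg·m·s⁻¹
Both are kg·m·s⁻¹, so they have the same dimensions and can be added.

Yes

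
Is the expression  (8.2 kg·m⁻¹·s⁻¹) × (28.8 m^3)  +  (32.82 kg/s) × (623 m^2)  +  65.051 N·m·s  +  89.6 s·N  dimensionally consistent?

No

Dimensions:
  (8.2 kg·m⁻¹·s⁻¹) × (28.8 m^3):  [kg·m⁻¹·s⁻¹] · [m³] = kg·m²·s⁻¹
  (32.82 kg/s) × (623 m^2):  [kg·s⁻¹] · [m²] = kg·m²·s⁻¹
  65.051 N·m·s:  N·m·s = kg·m·s⁻²·m·s = kg·m²·s⁻¹
  89.6 s·N:  N·s = kg·m·s⁻²·s = kg·m·s⁻¹
The terms do not share a single dimension (kg·m²·s⁻¹ vs kg·m·s⁻¹).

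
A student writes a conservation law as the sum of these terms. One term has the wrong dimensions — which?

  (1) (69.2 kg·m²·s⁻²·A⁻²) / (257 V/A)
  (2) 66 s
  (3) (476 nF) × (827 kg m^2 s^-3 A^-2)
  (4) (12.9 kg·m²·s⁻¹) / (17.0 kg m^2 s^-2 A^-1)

(4)

Work out the base dimensions of each:
  (1) [kg·m²·s⁻²·A⁻²] / [kg·m²·s⁻³·A⁻²] = s
  (2) s
  (3) [kg⁻¹·m⁻²·s⁴·A²] · [kg·m²·s⁻³·A⁻²] = s
  (4) [kg·m²·s⁻¹] / [kg·m²·s⁻²·A⁻¹] = s·A
All reduce to s except (4), which is s·A.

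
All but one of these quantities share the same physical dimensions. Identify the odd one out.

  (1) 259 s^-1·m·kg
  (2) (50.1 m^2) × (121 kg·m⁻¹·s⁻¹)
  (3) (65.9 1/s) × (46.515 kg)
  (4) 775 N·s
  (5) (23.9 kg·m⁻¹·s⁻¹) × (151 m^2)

In SI base units:
  (1) kg·m·s⁻¹
  (2) [m²] · [kg·m⁻¹·s⁻¹] = kg·m·s⁻¹
  (3) [s⁻¹] · [kg] = kg·s⁻¹
  (4) N·s = kg·m·s⁻²·s = kg·m·s⁻¹
  (5) [kg·m⁻¹·s⁻¹] · [m²] = kg·m·s⁻¹
All reduce to kg·m·s⁻¹ except (3), which is kg·s⁻¹.

(3)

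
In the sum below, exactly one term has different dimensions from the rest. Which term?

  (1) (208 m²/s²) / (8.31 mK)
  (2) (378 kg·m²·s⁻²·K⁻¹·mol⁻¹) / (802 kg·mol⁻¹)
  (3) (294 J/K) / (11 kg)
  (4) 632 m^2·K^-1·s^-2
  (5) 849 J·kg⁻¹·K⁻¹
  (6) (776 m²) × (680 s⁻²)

Dimensions:
  (1) [m²·s⁻²] / [K] = m²·s⁻²·K⁻¹
  (2) [kg·m²·s⁻²·K⁻¹·mol⁻¹] / [kg·mol⁻¹] = m²·s⁻²·K⁻¹
  (3) [kg·m²·s⁻²·K⁻¹] / [kg] = m²·s⁻²·K⁻¹
  (4) m²·s⁻²·K⁻¹
  (5) J·kg⁻¹·K⁻¹ = N·m·kg⁻¹·K⁻¹ = m²·s⁻²·K⁻¹
  (6) [m²] · [s⁻²] = m²·s⁻²
All reduce to m²·s⁻²·K⁻¹ except (6), which is m²·s⁻².

(6)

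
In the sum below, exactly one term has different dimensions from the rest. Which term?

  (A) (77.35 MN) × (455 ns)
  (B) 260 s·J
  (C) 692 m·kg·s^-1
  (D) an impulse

(B)

In SI base units:
  (A) [kg·m·s⁻²] · [s] = kg·m·s⁻¹
  (B) J·s = N·m·s = kg·m²·s⁻¹
  (C) kg·m·s⁻¹
  (D) [impulse] = kg·m·s⁻¹
All reduce to kg·m·s⁻¹ except (B), which is kg·m²·s⁻¹.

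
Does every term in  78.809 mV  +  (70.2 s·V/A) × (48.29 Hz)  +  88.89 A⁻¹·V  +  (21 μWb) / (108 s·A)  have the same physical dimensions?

No

Expand each in SI base units:
  78.809 mV:  V = J·C⁻¹ = kg·m²·s⁻³·A⁻¹
  (70.2 s·V/A) × (48.29 Hz):  [kg·m²·s⁻²·A⁻²] · [s⁻¹] = kg·m²·s⁻³·A⁻²
  88.89 A⁻¹·V:  V·A⁻¹ = J·C⁻¹·A⁻¹ = kg·m²·s⁻³·A⁻²
  (21 μWb) / (108 s·A):  [kg·m²·s⁻²·A⁻¹] / [s·A] = kg·m²·s⁻³·A⁻²
The terms do not share a single dimension (kg·m²·s⁻³·A⁻² vs kg·m²·s⁻³·A⁻¹).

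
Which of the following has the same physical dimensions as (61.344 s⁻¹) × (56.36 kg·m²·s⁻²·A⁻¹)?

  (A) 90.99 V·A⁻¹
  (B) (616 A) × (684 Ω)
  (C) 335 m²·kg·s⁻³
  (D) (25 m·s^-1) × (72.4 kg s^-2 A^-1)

(B)

Reference: [s⁻¹] · [kg·m²·s⁻²·A⁻¹] = kg·m²·s⁻³·A⁻¹.
Each option:
  (A) V·A⁻¹ = J·C⁻¹·A⁻¹ = kg·m²·s⁻³·A⁻²
  (B) [A] · [kg·m²·s⁻³·A⁻²] = kg·m²·s⁻³·A⁻¹  ← same
  (C) kg·m²·s⁻³
  (D) [m·s⁻¹] · [kg·s⁻²·A⁻¹] = kg·m·s⁻³·A⁻¹
Only (B) matches kg·m²·s⁻³·A⁻¹.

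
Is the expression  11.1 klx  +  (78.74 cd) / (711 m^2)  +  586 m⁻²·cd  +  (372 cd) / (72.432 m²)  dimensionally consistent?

Yes

Work out the base dimensions of each:
  11.1 klx:  lx = lm·m⁻² = m⁻²·cd
  (78.74 cd) / (711 m^2):  [cd] / [m²] = m⁻²·cd
  586 m⁻²·cd:  m⁻²·cd
  (372 cd) / (72.432 m²):  [cd] / [m²] = m⁻²·cd
Every term reduces to m⁻²·cd.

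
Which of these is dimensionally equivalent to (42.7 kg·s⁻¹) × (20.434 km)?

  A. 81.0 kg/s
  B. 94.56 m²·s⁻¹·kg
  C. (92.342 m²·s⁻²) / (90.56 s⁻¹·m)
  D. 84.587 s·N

D.

Reference: [kg·s⁻¹] · [m] = kg·m·s⁻¹.
Each option:
  A. kg·s⁻¹
  B. kg·m²·s⁻¹
  C. [m²·s⁻²] / [m·s⁻¹] = m·s⁻¹
  D. N·s = kg·m·s⁻²·s = kg·m·s⁻¹  ← same
Only D. matches kg·m·s⁻¹.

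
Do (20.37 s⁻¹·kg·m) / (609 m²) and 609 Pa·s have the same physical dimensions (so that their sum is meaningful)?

Yes

In SI base units:
  (20.37 s⁻¹·kg·m) / (609 m²):  [kg·m·s⁻¹] / [m²] = kg·m⁻¹·s⁻¹
  609 Pa·s:  Pa·s = N·m⁻²·s = kg·m⁻¹·s⁻¹
Both are kg·m⁻¹·s⁻¹, so they have the same dimensions and can be added.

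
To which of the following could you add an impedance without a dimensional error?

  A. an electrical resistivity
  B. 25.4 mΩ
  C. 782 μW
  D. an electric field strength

Reference: [impedance] = kg·m²·s⁻³·A⁻².
Each option:
  A. [electrical resistivity] = kg·m³·s⁻³·A⁻²
  B. Ω = V·A⁻¹ = kg·m²·s⁻³·A⁻²  ← same
  C. W = J·s⁻¹ = kg·m²·s⁻³
  D. [electric field strength] = kg·m·s⁻³·A⁻¹
Only B. matches kg·m²·s⁻³·A⁻².

B.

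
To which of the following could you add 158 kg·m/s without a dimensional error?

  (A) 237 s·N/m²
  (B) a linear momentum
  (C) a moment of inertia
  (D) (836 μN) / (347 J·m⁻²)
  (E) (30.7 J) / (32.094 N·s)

Reference: kg·m·s⁻¹.
Each option:
  (A) N·s·m⁻² = kg·m·s⁻²·s·m⁻² = kg·m⁻¹·s⁻¹
  (B) [linear momentum] = kg·m·s⁻¹  ← same
  (C) [moment of inertia] = kg·m²
  (D) [kg·m·s⁻²] / [kg·s⁻²] = m
  (E) [kg·m²·s⁻²] / [kg·m·s⁻¹] = m·s⁻¹
Only (B) matches kg·m·s⁻¹.

(B)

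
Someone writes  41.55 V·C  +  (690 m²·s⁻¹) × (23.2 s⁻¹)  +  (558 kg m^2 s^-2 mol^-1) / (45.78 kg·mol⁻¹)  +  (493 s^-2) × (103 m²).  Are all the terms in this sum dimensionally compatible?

Dimensions:
  41.55 V·C:  C·V = s·A·J·C⁻¹ = kg·m²·s⁻²
  (690 m²·s⁻¹) × (23.2 s⁻¹):  [m²·s⁻¹] · [s⁻¹] = m²·s⁻²
  (558 kg m^2 s^-2 mol^-1) / (45.78 kg·mol⁻¹):  [kg·m²·s⁻²·mol⁻¹] / [kg·mol⁻¹] = m²·s⁻²
  (493 s^-2) × (103 m²):  [s⁻²] · [m²] = m²·s⁻²
The terms do not share a single dimension (kg·m²·s⁻² vs m²·s⁻²).

No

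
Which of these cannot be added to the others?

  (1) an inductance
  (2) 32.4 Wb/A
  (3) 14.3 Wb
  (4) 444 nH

In SI base units:
  (1) [inductance] = kg·m²·s⁻²·A⁻²
  (2) Wb·A⁻¹ = V·s·A⁻¹ = kg·m²·s⁻²·A⁻²
  (3) Wb = V·s = kg·m²·s⁻²·A⁻¹
  (4) H = V·s·A⁻¹ = kg·m²·s⁻²·A⁻²
All reduce to kg·m²·s⁻²·A⁻² except (3), which is kg·m²·s⁻²·A⁻¹.

(3)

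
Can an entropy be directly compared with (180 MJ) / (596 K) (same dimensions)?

Yes

Work out the base dimensions of each:
  an entropy:  [entropy] = kg·m²·s⁻²·K⁻¹
  (180 MJ) / (596 K):  [kg·m²·s⁻²] / [K] = kg·m²·s⁻²·K⁻¹
Both are kg·m²·s⁻²·K⁻¹, so they have the same dimensions and can be added.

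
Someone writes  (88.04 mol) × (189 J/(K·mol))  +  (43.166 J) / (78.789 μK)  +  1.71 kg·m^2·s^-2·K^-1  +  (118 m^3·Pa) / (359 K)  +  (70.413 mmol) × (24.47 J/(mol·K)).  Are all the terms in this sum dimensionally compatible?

Expand each in SI base units:
  (88.04 mol) × (189 J/(K·mol)):  [mol] · [kg·m²·s⁻²·K⁻¹·mol⁻¹] = kg·m²·s⁻²·K⁻¹
  (43.166 J) / (78.789 μK):  [kg·m²·s⁻²] / [K] = kg·m²·s⁻²·K⁻¹
  1.71 kg·m^2·s^-2·K^-1:  kg·m²·s⁻²·K⁻¹
  (118 m^3·Pa) / (359 K):  [kg·m²·s⁻²] / [K] = kg·m²·s⁻²·K⁻¹
  (70.413 mmol) × (24.47 J/(mol·K)):  [mol] · [kg·m²·s⁻²·K⁻¹·mol⁻¹] = kg·m²·s⁻²·K⁻¹
Every term reduces to kg·m²·s⁻²·K⁻¹.

Yes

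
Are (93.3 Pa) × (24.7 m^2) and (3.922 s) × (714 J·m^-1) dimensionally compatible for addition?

No

Expand each in SI base units:
  (93.3 Pa) × (24.7 m^2):  [kg·m⁻¹·s⁻²] · [m²] = kg·m·s⁻²
  (3.922 s) × (714 J·m^-1):  [s] · [kg·m·s⁻²] = kg·m·s⁻¹
kg·m·s⁻² ≠ kg·m·s⁻¹, so they cannot be added.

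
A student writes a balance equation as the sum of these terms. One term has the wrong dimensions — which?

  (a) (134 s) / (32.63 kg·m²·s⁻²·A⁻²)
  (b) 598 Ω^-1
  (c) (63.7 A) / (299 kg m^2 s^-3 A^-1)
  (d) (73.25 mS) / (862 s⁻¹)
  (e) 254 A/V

(d)

Work out the base dimensions of each:
  (a) [s] / [kg·m²·s⁻²·A⁻²] = kg⁻¹·m⁻²·s³·A²
  (b) Ω⁻¹ = (V·A⁻¹)⁻¹ = kg⁻¹·m⁻²·s³·A²
  (c) [A] / [kg·m²·s⁻³·A⁻¹] = kg⁻¹·m⁻²·s³·A²
  (d) [kg⁻¹·m⁻²·s³·A²] / [s⁻¹] = kg⁻¹·m⁻²·s⁴·A²
  (e) A·V⁻¹ = A·(J·C⁻¹)⁻¹ = kg⁻¹·m⁻²·s³·A²
All reduce to kg⁻¹·m⁻²·s³·A² except (d), which is kg⁻¹·m⁻²·s⁴·A².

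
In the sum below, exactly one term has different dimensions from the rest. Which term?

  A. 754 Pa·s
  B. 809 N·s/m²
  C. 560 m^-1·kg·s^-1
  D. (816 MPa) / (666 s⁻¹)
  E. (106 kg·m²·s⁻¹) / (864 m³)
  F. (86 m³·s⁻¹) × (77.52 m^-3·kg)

In SI base units:
  A. Pa·s = N·m⁻²·s = kg·m⁻¹·s⁻¹
  B. N·s·m⁻² = kg·m·s⁻²·s·m⁻² = kg·m⁻¹·s⁻¹
  C. kg·m⁻¹·s⁻¹
  D. [kg·m⁻¹·s⁻²] / [s⁻¹] = kg·m⁻¹·s⁻¹
  E. [kg·m²·s⁻¹] / [m³] = kg·m⁻¹·s⁻¹
  F. [m³·s⁻¹] · [kg·m⁻³] = kg·s⁻¹
All reduce to kg·m⁻¹·s⁻¹ except F., which is kg·s⁻¹.

F.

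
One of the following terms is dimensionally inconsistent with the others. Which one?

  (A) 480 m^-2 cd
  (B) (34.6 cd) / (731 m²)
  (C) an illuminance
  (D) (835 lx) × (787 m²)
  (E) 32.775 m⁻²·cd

Dimensions:
  (A) m⁻²·cd
  (B) [cd] / [m²] = m⁻²·cd
  (C) [illuminance] = m⁻²·cd
  (D) [m⁻²·cd] · [m²] = cd
  (E) cd·m⁻² = m⁻²·cd
All reduce to m⁻²·cd except (D), which is cd.

(D)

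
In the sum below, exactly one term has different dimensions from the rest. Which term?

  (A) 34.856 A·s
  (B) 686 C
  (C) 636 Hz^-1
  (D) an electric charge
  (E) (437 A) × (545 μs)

(C)

In SI base units:
  (A) A·s = s·A
  (B) C = s·A
  (C) Hz⁻¹ = (s⁻¹)⁻¹ = s
  (D) [electric charge] = s·A
  (E) [A] · [s] = s·A
All reduce to s·A except (C), which is s.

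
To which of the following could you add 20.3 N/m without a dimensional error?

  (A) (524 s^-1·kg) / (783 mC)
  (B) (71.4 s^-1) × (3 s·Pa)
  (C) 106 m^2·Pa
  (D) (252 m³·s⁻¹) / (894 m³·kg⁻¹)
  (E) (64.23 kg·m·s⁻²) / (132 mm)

Reference: N·m⁻¹ = kg·m·s⁻²·m⁻¹ = kg·s⁻².
Each option:
  (A) [kg·s⁻¹] / [s·A] = kg·s⁻²·A⁻¹
  (B) [s⁻¹] · [kg·m⁻¹·s⁻¹] = kg·m⁻¹·s⁻²
  (C) Pa·m² = N·m⁻²·m² = kg·m·s⁻²
  (D) [m³·s⁻¹] / [kg⁻¹·m³] = kg·s⁻¹
  (E) [kg·m·s⁻²] / [m] = kg·s⁻²  ← same
Only (E) matches kg·s⁻².

(E)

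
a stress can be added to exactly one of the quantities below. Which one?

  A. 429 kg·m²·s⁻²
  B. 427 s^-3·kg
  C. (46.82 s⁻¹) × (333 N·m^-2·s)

Reference: [stress] = kg·m⁻¹·s⁻².
Each option:
  A. kg·m²·s⁻²
  B. kg·s⁻³
  C. [s⁻¹] · [kg·m⁻¹·s⁻¹] = kg·m⁻¹·s⁻²  ← same
Only C. matches kg·m⁻¹·s⁻².

C.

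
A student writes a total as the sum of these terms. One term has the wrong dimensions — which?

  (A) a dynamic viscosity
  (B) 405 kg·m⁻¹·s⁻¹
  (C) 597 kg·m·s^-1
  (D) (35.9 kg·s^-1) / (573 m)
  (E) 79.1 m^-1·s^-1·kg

(C)

Work out the base dimensions of each:
  (A) [dynamic viscosity] = kg·m⁻¹·s⁻¹
  (B) kg·m⁻¹·s⁻¹
  (C) kg·m·s⁻¹
  (D) [kg·s⁻¹] / [m] = kg·m⁻¹·s⁻¹
  (E) kg·m⁻¹·s⁻¹
All reduce to kg·m⁻¹·s⁻¹ except (C), which is kg·m·s⁻¹.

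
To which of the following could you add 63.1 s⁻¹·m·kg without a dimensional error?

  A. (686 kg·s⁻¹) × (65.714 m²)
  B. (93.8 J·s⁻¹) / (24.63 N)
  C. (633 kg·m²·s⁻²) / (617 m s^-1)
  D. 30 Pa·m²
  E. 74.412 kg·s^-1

Reference: kg·m·s⁻¹.
Each option:
  A. [kg·s⁻¹] · [m²] = kg·m²·s⁻¹
  B. [kg·m²·s⁻³] / [kg·m·s⁻²] = m·s⁻¹
  C. [kg·m²·s⁻²] / [m·s⁻¹] = kg·m·s⁻¹  ← same
  D. Pa·m² = N·m⁻²·m² = kg·m·s⁻²
  E. kg·s⁻¹
Only C. matches kg·m·s⁻¹.

C.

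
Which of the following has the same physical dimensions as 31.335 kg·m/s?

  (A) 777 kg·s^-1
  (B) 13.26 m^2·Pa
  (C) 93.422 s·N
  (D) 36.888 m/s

(C)

Reference: kg·m·s⁻¹.
Each option:
  (A) kg·s⁻¹
  (B) Pa·m² = N·m⁻²·m² = kg·m·s⁻²
  (C) N·s = kg·m·s⁻²·s = kg·m·s⁻¹  ← same
  (D) m·s⁻¹
Only (C) matches kg·m·s⁻¹.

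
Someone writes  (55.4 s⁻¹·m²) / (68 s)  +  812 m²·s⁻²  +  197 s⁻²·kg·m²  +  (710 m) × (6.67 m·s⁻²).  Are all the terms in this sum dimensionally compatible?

No

Work out the base dimensions of each:
  (55.4 s⁻¹·m²) / (68 s):  [m²·s⁻¹] / [s] = m²·s⁻²
  812 m²·s⁻²:  m²·s⁻²
  197 s⁻²·kg·m²:  kg·m²·s⁻²
  (710 m) × (6.67 m·s⁻²):  [m] · [m·s⁻²] = m²·s⁻²
The terms do not share a single dimension (kg·m²·s⁻² vs m²·s⁻²).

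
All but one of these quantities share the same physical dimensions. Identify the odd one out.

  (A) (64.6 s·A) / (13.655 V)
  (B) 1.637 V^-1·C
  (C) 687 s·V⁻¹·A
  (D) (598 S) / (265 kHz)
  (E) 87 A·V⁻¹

(E)

In SI base units:
  (A) [s·A] / [kg·m²·s⁻³·A⁻¹] = kg⁻¹·m⁻²·s⁴·A²
  (B) C·V⁻¹ = s·A·(J·C⁻¹)⁻¹ = kg⁻¹·m⁻²·s⁴·A²
  (C) A·s·V⁻¹ = A·s·(J·C⁻¹)⁻¹ = kg⁻¹·m⁻²·s⁴·A²
  (D) [kg⁻¹·m⁻²·s³·A²] / [s⁻¹] = kg⁻¹·m⁻²·s⁴·A²
  (E) A·V⁻¹ = A·(J·C⁻¹)⁻¹ = kg⁻¹·m⁻²·s³·A²
All reduce to kg⁻¹·m⁻²·s⁴·A² except (E), which is kg⁻¹·m⁻²·s³·A².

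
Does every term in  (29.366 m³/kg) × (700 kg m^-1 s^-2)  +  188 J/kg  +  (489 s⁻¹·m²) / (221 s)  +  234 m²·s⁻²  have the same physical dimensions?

Yes

Dimensions:
  (29.366 m³/kg) × (700 kg m^-1 s^-2):  [kg⁻¹·m³] · [kg·m⁻¹·s⁻²] = m²·s⁻²
  188 J/kg:  J·kg⁻¹ = N·m·kg⁻¹ = m²·s⁻²
  (489 s⁻¹·m²) / (221 s):  [m²·s⁻¹] / [s] = m²·s⁻²
  234 m²·s⁻²:  m²·s⁻²
Every term reduces to m²·s⁻².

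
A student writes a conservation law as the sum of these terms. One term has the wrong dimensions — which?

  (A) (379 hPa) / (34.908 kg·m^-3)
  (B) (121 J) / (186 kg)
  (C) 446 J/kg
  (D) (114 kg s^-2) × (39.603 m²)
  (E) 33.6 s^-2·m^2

(D)

Expand each in SI base units:
  (A) [kg·m⁻¹·s⁻²] / [kg·m⁻³] = m²·s⁻²
  (B) [kg·m²·s⁻²] / [kg] = m²·s⁻²
  (C) J·kg⁻¹ = N·m·kg⁻¹ = m²·s⁻²
  (D) [kg·s⁻²] · [m²] = kg·m²·s⁻²
  (E) m²·s⁻²
All reduce to m²·s⁻² except (D), which is kg·m²·s⁻².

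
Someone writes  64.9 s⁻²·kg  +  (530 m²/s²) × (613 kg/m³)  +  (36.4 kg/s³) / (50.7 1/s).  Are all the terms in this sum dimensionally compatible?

Reduce each to base SI dimensions:
  64.9 s⁻²·kg:  kg·s⁻²
  (530 m²/s²) × (613 kg/m³):  [m²·s⁻²] · [kg·m⁻³] = kg·m⁻¹·s⁻²
  (36.4 kg/s³) / (50.7 1/s):  [kg·s⁻³] / [s⁻¹] = kg·s⁻²
The terms do not share a single dimension (kg·m⁻¹·s⁻² vs kg·s⁻²).

No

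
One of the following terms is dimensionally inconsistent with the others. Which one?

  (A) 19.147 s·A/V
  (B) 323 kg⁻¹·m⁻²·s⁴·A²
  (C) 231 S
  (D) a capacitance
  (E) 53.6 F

(C)

In SI base units:
  (A) A·s·V⁻¹ = A·s·(J·C⁻¹)⁻¹ = kg⁻¹·m⁻²·s⁴·A²
  (B) kg⁻¹·m⁻²·s⁴·A²
  (C) S = Ω⁻¹ = kg⁻¹·m⁻²·s³·A²
  (D) [capacitance] = kg⁻¹·m⁻²·s⁴·A²
  (E) F = C·V⁻¹ = kg⁻¹·m⁻²·s⁴·A²
All reduce to kg⁻¹·m⁻²·s⁴·A² except (C), which is kg⁻¹·m⁻²·s³·A².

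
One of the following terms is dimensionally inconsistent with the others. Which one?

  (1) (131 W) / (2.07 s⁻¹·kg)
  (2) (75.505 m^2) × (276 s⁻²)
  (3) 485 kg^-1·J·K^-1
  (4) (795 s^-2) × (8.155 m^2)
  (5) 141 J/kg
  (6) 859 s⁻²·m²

(3)

Reduce each to base SI dimensions:
  (1) [kg·m²·s⁻³] / [kg·s⁻¹] = m²·s⁻²
  (2) [m²] · [s⁻²] = m²·s⁻²
  (3) J·kg⁻¹·K⁻¹ = N·m·kg⁻¹·K⁻¹ = m²·s⁻²·K⁻¹
  (4) [s⁻²] · [m²] = m²·s⁻²
  (5) J·kg⁻¹ = N·m·kg⁻¹ = m²·s⁻²
  (6) m²·s⁻²
All reduce to m²·s⁻² except (3), which is m²·s⁻²·K⁻¹.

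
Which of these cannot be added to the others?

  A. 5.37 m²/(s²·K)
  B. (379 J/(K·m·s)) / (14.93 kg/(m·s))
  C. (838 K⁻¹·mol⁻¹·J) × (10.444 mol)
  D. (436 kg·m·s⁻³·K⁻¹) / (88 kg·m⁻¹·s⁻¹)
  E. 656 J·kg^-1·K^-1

Expand each in SI base units:
  A. m²·s⁻²·K⁻¹
  B. [kg·m·s⁻³·K⁻¹] / [kg·m⁻¹·s⁻¹] = m²·s⁻²·K⁻¹
  C. [kg·m²·s⁻²·K⁻¹·mol⁻¹] · [mol] = kg·m²·s⁻²·K⁻¹
  D. [kg·m·s⁻³·K⁻¹] / [kg·m⁻¹·s⁻¹] = m²·s⁻²·K⁻¹
  E. J·kg⁻¹·K⁻¹ = N·m·kg⁻¹·K⁻¹ = m²·s⁻²·K⁻¹
All reduce to m²·s⁻²·K⁻¹ except C., which is kg·m²·s⁻²·K⁻¹.

C.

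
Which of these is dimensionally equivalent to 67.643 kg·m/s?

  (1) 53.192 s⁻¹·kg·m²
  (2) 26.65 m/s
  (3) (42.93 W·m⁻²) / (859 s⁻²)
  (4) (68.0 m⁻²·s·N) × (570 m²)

Reference: kg·m·s⁻¹.
Each option:
  (1) kg·m²·s⁻¹
  (2) m·s⁻¹
  (3) [kg·s⁻³] / [s⁻²] = kg·s⁻¹
  (4) [kg·m⁻¹·s⁻¹] · [m²] = kg·m·s⁻¹  ← same
Only (4) matches kg·m·s⁻¹.

(4)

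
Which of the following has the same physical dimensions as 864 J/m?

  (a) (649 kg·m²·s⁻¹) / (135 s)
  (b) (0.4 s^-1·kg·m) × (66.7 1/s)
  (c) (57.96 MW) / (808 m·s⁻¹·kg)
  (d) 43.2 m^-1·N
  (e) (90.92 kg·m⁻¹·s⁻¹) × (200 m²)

Reference: J·m⁻¹ = N·m·m⁻¹ = kg·m·s⁻².
Each option:
  (a) [kg·m²·s⁻¹] / [s] = kg·m²·s⁻²
  (b) [kg·m·s⁻¹] · [s⁻¹] = kg·m·s⁻²  ← same
  (c) [kg·m²·s⁻³] / [kg·m·s⁻¹] = m·s⁻²
  (d) N·m⁻¹ = kg·m·s⁻²·m⁻¹ = kg·s⁻²
  (e) [kg·m⁻¹·s⁻¹] · [m²] = kg·m·s⁻¹
Only (b) matches kg·m·s⁻².

(b)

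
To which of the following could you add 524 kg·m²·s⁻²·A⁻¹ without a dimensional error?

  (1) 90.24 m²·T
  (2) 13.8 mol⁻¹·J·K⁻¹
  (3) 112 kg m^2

(1)

Reference: kg·m²·s⁻²·A⁻¹.
Each option:
  (1) T·m² = Wb·m⁻²·m² = kg·m²·s⁻²·A⁻¹  ← same
  (2) J·mol⁻¹·K⁻¹ = N·m·mol⁻¹·K⁻¹ = kg·m²·s⁻²·K⁻¹·mol⁻¹
  (3) kg·m²
Only (1) matches kg·m²·s⁻²·A⁻¹.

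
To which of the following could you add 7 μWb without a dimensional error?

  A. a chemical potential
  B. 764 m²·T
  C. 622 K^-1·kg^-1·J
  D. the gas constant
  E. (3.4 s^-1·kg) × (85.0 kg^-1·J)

B.

Reference: Wb = V·s = kg·m²·s⁻²·A⁻¹.
Each option:
  A. [chemical potential] = kg·m²·s⁻²·mol⁻¹
  B. T·m² = Wb·m⁻²·m² = kg·m²·s⁻²·A⁻¹  ← same
  C. J·kg⁻¹·K⁻¹ = N·m·kg⁻¹·K⁻¹ = m²·s⁻²·K⁻¹
  D. [gas constant] = kg·m²·s⁻²·K⁻¹·mol⁻¹
  E. [kg·s⁻¹] · [m²·s⁻²] = kg·m²·s⁻³
Only B. matches kg·m²·s⁻²·A⁻¹.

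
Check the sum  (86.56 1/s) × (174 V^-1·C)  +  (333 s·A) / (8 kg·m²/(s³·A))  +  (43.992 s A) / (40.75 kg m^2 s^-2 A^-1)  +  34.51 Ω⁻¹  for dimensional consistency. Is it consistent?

No

Expand each in SI base units:
  (86.56 1/s) × (174 V^-1·C):  [s⁻¹] · [kg⁻¹·m⁻²·s⁴·A²] = kg⁻¹·m⁻²·s³·A²
  (333 s·A) / (8 kg·m²/(s³·A)):  [s·A] / [kg·m²·s⁻³·A⁻¹] = kg⁻¹·m⁻²·s⁴·A²
  (43.992 s A) / (40.75 kg m^2 s^-2 A^-1):  [s·A] / [kg·m²·s⁻²·A⁻¹] = kg⁻¹·m⁻²·s³·A²
  34.51 Ω⁻¹:  Ω⁻¹ = (V·A⁻¹)⁻¹ = kg⁻¹·m⁻²·s³·A²
The terms do not share a single dimension (kg⁻¹·m⁻²·s³·A² vs kg⁻¹·m⁻²·s⁴·A²).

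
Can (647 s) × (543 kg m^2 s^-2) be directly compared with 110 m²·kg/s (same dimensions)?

Yes

Reduce each to base SI dimensions:
  (647 s) × (543 kg m^2 s^-2):  [s] · [kg·m²·s⁻²] = kg·m²·s⁻¹
  110 m²·kg/s:  kg·m²·s⁻¹
Both are kg·m²·s⁻¹, so they have the same dimensions and can be added.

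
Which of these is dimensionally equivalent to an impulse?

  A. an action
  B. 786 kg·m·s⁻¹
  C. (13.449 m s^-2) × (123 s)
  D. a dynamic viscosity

Reference: [impulse] = kg·m·s⁻¹.
Each option:
  A. [action] = kg·m²·s⁻¹
  B. kg·m·s⁻¹  ← same
  C. [m·s⁻²] · [s] = m·s⁻¹
  D. [dynamic viscosity] = kg·m⁻¹·s⁻¹
Only B. matches kg·m·s⁻¹.

B.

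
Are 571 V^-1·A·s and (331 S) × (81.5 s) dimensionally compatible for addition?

Yes

Reduce each to base SI dimensions:
  571 V^-1·A·s:  A·s·V⁻¹ = A·s·(J·C⁻¹)⁻¹ = kg⁻¹·m⁻²·s⁴·A²
  (331 S) × (81.5 s):  [kg⁻¹·m⁻²·s³·A²] · [s] = kg⁻¹·m⁻²·s⁴·A²
Both are kg⁻¹·m⁻²·s⁴·A², so they have the same dimensions and can be added.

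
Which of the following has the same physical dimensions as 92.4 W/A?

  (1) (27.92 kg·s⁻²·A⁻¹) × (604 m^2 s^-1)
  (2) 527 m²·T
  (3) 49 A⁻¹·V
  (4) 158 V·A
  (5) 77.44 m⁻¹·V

(1)

Reference: W·A⁻¹ = J·s⁻¹·A⁻¹ = kg·m²·s⁻³·A⁻¹.
Each option:
  (1) [kg·s⁻²·A⁻¹] · [m²·s⁻¹] = kg·m²·s⁻³·A⁻¹  ← same
  (2) T·m² = Wb·m⁻²·m² = kg·m²·s⁻²·A⁻¹
  (3) V·A⁻¹ = J·C⁻¹·A⁻¹ = kg·m²·s⁻³·A⁻²
  (4) V·A = J·C⁻¹·A = kg·m²·s⁻³
  (5) V·m⁻¹ = J·C⁻¹·m⁻¹ = kg·m·s⁻³·A⁻¹
Only (1) matches kg·m²·s⁻³·A⁻¹.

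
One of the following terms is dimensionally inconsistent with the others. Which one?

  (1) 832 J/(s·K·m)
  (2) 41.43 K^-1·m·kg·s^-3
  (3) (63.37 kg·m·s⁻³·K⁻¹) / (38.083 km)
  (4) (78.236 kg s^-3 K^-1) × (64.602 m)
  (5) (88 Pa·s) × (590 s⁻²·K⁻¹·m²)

Expand each in SI base units:
  (1) J·s⁻¹·m⁻¹·K⁻¹ = N·m·s⁻¹·m⁻¹·K⁻¹ = kg·m·s⁻³·K⁻¹
  (2) kg·m·s⁻³·K⁻¹
  (3) [kg·m·s⁻³·K⁻¹] / [m] = kg·s⁻³·K⁻¹
  (4) [kg·s⁻³·K⁻¹] · [m] = kg·m·s⁻³·K⁻¹
  (5) [kg·m⁻¹·s⁻¹] · [m²·s⁻²·K⁻¹] = kg·m·s⁻³·K⁻¹
All reduce to kg·m·s⁻³·K⁻¹ except (3), which is kg·s⁻³·K⁻¹.

(3)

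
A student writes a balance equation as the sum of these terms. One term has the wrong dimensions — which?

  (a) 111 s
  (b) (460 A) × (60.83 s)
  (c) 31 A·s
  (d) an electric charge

(a)

Reduce each to base SI dimensions:
  (a) s
  (b) [A] · [s] = s·A
  (c) A·s = s·A
  (d) [electric charge] = s·A
All reduce to s·A except (a), which is s.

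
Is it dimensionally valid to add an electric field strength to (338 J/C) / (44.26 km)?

Dimensions:
  an electric field strength:  [electric field strength] = kg·m·s⁻³·A⁻¹
  (338 J/C) / (44.26 km):  [kg·m²·s⁻³·A⁻¹] / [m] = kg·m·s⁻³·A⁻¹
Both are kg·m·s⁻³·A⁻¹, so they have the same dimensions and can be added.

Yes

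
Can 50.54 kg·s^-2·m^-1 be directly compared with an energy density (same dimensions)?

Dimensions:
  50.54 kg·s^-2·m^-1:  kg·m⁻¹·s⁻²
  an energy density:  [energy density] = kg·m⁻¹·s⁻²
Both are kg·m⁻¹·s⁻², so they have the same dimensions and can be added.

Yes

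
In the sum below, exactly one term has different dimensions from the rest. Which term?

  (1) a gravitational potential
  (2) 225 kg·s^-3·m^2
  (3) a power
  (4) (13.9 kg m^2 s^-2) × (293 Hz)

Reduce each to base SI dimensions:
  (1) [gravitational potential] = m²·s⁻²
  (2) kg·m²·s⁻³
  (3) [power] = kg·m²·s⁻³
  (4) [kg·m²·s⁻²] · [s⁻¹] = kg·m²·s⁻³
All reduce to kg·m²·s⁻³ except (1), which is m²·s⁻².

(1)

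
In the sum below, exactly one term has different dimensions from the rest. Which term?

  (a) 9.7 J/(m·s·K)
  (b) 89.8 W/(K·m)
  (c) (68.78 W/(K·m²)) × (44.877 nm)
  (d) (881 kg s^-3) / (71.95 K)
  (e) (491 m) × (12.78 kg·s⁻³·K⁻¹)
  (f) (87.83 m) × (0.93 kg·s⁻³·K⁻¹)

(d)

Dimensions:
  (a) J·s⁻¹·m⁻¹·K⁻¹ = N·m·s⁻¹·m⁻¹·K⁻¹ = kg·m·s⁻³·K⁻¹
  (b) W·m⁻¹·K⁻¹ = J·s⁻¹·m⁻¹·K⁻¹ = kg·m·s⁻³·K⁻¹
  (c) [kg·s⁻³·K⁻¹] · [m] = kg·m·s⁻³·K⁻¹
  (d) [kg·s⁻³] / [K] = kg·s⁻³·K⁻¹
  (e) [m] · [kg·s⁻³·K⁻¹] = kg·m·s⁻³·K⁻¹
  (f) [m] · [kg·s⁻³·K⁻¹] = kg·m·s⁻³·K⁻¹
All reduce to kg·m·s⁻³·K⁻¹ except (d), which is kg·s⁻³·K⁻¹.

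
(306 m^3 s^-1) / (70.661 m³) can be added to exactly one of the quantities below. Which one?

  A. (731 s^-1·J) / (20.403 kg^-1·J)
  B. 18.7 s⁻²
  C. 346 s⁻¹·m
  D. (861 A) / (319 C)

D.

Reference: [m³·s⁻¹] / [m³] = s⁻¹.
Each option:
  A. [kg·m²·s⁻³] / [m²·s⁻²] = kg·s⁻¹
  B. s⁻²
  C. m·s⁻¹
  D. [A] / [s·A] = s⁻¹  ← same
Only D. matches s⁻¹.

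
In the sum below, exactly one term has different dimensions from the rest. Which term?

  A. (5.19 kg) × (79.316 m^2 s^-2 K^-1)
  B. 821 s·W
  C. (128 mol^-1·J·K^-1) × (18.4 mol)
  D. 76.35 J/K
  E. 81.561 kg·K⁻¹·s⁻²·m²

Expand each in SI base units:
  A. [kg] · [m²·s⁻²·K⁻¹] = kg·m²·s⁻²·K⁻¹
  B. W·s = J·s⁻¹·s = kg·m²·s⁻²
  C. [kg·m²·s⁻²·K⁻¹·mol⁻¹] · [mol] = kg·m²·s⁻²·K⁻¹
  D. J·K⁻¹ = N·m·K⁻¹ = kg·m²·s⁻²·K⁻¹
  E. kg·m²·s⁻²·K⁻¹
All reduce to kg·m²·s⁻²·K⁻¹ except B., which is kg·m²·s⁻².

B.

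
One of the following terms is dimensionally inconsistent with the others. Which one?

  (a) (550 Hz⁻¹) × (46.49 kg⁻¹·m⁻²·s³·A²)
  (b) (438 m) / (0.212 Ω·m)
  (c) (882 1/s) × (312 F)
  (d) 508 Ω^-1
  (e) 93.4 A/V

Dimensions:
  (a) [s] · [kg⁻¹·m⁻²·s³·A²] = kg⁻¹·m⁻²·s⁴·A²
  (b) [m] / [kg·m³·s⁻³·A⁻²] = kg⁻¹·m⁻²·s³·A²
  (c) [s⁻¹] · [kg⁻¹·m⁻²·s⁴·A²] = kg⁻¹·m⁻²·s³·A²
  (d) Ω⁻¹ = (V·A⁻¹)⁻¹ = kg⁻¹·m⁻²·s³·A²
  (e) A·V⁻¹ = A·(J·C⁻¹)⁻¹ = kg⁻¹·m⁻²·s³·A²
All reduce to kg⁻¹·m⁻²·s³·A² except (a), which is kg⁻¹·m⁻²·s⁴·A².

(a)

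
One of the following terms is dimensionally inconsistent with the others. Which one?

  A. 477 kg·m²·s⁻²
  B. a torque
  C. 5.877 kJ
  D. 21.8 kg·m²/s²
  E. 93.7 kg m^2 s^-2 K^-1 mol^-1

E.

Work out the base dimensions of each:
  A. kg·m²·s⁻²
  B. [torque] = kg·m²·s⁻²
  C. J = N·m = kg·m²·s⁻²
  D. kg·m²·s⁻²
  E. kg·m²·s⁻²·K⁻¹·mol⁻¹
All reduce to kg·m²·s⁻² except E., which is kg·m²·s⁻²·K⁻¹·mol⁻¹.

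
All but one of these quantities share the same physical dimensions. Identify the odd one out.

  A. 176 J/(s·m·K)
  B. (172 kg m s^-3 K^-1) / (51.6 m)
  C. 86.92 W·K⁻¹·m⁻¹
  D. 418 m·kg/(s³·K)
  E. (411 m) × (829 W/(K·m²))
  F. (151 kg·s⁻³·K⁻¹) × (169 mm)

B.

Reduce each to base SI dimensions:
  A. J·s⁻¹·m⁻¹·K⁻¹ = N·m·s⁻¹·m⁻¹·K⁻¹ = kg·m·s⁻³·K⁻¹
  B. [kg·m·s⁻³·K⁻¹] / [m] = kg·s⁻³·K⁻¹
  C. W·m⁻¹·K⁻¹ = J·s⁻¹·m⁻¹·K⁻¹ = kg·m·s⁻³·K⁻¹
  D. kg·m·s⁻³·K⁻¹
  E. [m] · [kg·s⁻³·K⁻¹] = kg·m·s⁻³·K⁻¹
  F. [kg·s⁻³·K⁻¹] · [m] = kg·m·s⁻³·K⁻¹
All reduce to kg·m·s⁻³·K⁻¹ except B., which is kg·s⁻³·K⁻¹.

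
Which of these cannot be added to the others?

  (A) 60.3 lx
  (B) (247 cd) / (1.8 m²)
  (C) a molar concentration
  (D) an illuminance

Expand each in SI base units:
  (A) lx = lm·m⁻² = m⁻²·cd
  (B) [cd] / [m²] = m⁻²·cd
  (C) [molar concentration] = m⁻³·mol
  (D) [illuminance] = m⁻²·cd
All reduce to m⁻²·cd except (C), which is m⁻³·mol.

(C)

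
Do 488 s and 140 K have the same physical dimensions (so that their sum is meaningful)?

In SI base units:
  488 s:  s
  140 K:  K
s ≠ K, so they cannot be added.

No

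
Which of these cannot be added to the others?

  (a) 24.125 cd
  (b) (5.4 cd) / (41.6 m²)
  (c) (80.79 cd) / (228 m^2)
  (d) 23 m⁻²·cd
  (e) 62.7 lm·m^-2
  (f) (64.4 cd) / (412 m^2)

(a)

Reduce each to base SI dimensions:
  (a) cd
  (b) [cd] / [m²] = m⁻²·cd
  (c) [cd] / [m²] = m⁻²·cd
  (d) cd·m⁻² = m⁻²·cd
  (e) lm·m⁻² = cd·m⁻² = m⁻²·cd
  (f) [cd] / [m²] = m⁻²·cd
All reduce to m⁻²·cd except (a), which is cd.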